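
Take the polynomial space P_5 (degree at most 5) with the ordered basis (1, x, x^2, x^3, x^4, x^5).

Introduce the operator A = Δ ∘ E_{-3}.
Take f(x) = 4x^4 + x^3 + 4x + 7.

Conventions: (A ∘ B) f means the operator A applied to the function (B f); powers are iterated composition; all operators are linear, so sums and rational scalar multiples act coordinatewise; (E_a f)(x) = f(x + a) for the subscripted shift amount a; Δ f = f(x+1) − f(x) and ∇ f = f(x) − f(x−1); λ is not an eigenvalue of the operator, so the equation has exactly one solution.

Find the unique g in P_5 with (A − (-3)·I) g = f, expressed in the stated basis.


g(x) = (4/3)x^4 - (13/9)x^3 + (133/9)x^2 - (1337/27)x + 6602/81

write g with unknown coordinates in the stated basis and equate coefficients in (A − (-3)·I) g = f
solving from the highest basis element down gives g = (4/3)x^4 - (13/9)x^3 + (133/9)x^2 - (1337/27)x + 6602/81
check: A g = (16/3)x^3 - (133/3)x^2 + (1373/9)x - 6413/27
so A g − (-3)·g = 4x^4 + x^3 + 4x + 7 = f ✓


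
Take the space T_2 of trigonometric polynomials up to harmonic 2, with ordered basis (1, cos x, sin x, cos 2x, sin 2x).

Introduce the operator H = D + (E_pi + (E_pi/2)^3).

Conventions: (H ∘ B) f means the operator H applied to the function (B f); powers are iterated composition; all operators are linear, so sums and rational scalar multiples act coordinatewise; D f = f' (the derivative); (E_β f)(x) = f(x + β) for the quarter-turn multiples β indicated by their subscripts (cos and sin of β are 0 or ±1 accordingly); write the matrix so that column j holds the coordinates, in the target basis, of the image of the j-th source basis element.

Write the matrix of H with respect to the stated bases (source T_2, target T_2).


the matrix is [[2, 0, 0, 0, 0]; [0, -1, 0, 0, 0]; [0, 0, -1, 0, 0]; [0, 0, 0, 0, 2]; [0, 0, 0, -2, 0]] (rows listed top to bottom)

image of 1: 2
image of cos x: -cos x
image of sin x: -sin x
image of cos 2x: -2sin 2x
image of sin 2x: 2cos 2x
each image's coordinates form column j of the matrix


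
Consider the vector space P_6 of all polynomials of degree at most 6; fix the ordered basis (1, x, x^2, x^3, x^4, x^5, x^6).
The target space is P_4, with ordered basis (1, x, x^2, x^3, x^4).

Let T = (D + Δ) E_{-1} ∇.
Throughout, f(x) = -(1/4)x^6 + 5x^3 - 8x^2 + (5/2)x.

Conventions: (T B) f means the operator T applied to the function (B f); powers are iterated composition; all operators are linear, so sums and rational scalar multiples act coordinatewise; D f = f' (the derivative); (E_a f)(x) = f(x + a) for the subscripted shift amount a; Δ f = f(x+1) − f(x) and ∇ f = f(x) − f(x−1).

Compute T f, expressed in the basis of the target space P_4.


∇ f = -(3/2)x^5 + (15/4)x^4 - 5x^3 + (75/4)x^2 - (65/2)x + 63/4
E_{-1} ∇ f = -(3/2)x^5 + (45/4)x^4 - 35x^3 + (285/4)x^2 - (215/2)x + 309/4
D (E_{-1} ∇) f = -(15/2)x^4 + 45x^3 - 105x^2 + (285/2)x - 215/2
Δ (E_{-1} ∇) f = -(15/2)x^4 + 30x^3 - (105/2)x^2 + 75x - 123/2
(D + Δ) (E_{-1} ∇) f = -15x^4 + 75x^3 - (315/2)x^2 + (435/2)x - 169

the image equals g(x) = -15x^4 + 75x^3 - (315/2)x^2 + (435/2)x - 169


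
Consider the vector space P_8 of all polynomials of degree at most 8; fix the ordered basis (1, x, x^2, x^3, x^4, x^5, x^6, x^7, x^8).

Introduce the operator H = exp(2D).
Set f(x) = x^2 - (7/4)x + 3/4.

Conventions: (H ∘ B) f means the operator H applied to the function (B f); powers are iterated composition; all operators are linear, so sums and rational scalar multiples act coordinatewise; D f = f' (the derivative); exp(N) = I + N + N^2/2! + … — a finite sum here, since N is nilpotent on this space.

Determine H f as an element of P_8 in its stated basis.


order-1 term: 4x - 7/2
order-2 term: 4
the series for exp(2D) f terminates at order 2
exp(2D) f = x^2 + (9/4)x + 5/4

the image equals g(x) = x^2 + (9/4)x + 5/4


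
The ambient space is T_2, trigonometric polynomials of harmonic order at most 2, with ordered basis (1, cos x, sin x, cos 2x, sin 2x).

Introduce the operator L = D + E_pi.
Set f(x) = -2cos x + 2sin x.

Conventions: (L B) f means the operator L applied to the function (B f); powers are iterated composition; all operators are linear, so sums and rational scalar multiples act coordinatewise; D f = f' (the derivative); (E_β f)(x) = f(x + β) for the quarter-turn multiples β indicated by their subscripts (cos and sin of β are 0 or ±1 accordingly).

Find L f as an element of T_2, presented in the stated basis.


the image equals g(x) = 4cos x

D f = 2cos x + 2sin x
E_pi f = 2cos x - 2sin x
(D + E_pi) f = 4cos x


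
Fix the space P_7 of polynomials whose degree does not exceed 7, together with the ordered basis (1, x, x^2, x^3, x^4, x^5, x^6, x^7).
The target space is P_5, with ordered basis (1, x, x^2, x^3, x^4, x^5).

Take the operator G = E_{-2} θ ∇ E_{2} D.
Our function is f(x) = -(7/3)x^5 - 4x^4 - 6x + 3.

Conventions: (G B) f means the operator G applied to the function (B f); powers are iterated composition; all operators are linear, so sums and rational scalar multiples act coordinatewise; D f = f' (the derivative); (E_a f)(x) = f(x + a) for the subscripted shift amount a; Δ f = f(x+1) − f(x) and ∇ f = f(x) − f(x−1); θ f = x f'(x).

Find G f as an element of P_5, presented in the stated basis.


D f = -(35/3)x^4 - 16x^3 - 6
E_{2} D f = -(35/3)x^4 - (328/3)x^3 - 376x^2 - (1696/3)x - 962/3
∇ E_{2} D f = -(140/3)x^3 - 258x^2 - (1412/3)x - 287
θ (∇ E_{2}) D f = -140x^3 - 516x^2 - (1412/3)x
E_{-2} θ (∇ E_{2}) D f = -140x^3 + 324x^2 - (260/3)x - 8/3

g(x) = -140x^3 + 324x^2 - (260/3)x - 8/3


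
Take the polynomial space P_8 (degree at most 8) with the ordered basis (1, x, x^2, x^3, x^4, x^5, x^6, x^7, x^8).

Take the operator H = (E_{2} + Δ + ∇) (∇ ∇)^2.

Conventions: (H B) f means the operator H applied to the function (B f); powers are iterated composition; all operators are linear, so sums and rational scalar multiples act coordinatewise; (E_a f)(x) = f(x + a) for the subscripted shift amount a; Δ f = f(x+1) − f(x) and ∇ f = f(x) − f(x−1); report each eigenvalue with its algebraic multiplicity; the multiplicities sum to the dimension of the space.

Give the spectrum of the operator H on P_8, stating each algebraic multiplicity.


λ = 0 (multiplicity 9)

image of 1: 0
image of x: 0
image of x^2: 0
image of x^3: 0
image of x^4: 24
image of x^5: 120x + 240
image of x^6: 360x^2 + 1440x - 2760
image of x^7: 840x^3 + 5040x^2 - 19320x + 23520
image of x^8: 1680x^4 + 13440x^3 - 77280x^2 + 188160x - 160776
the matrix is upper triangular; its diagonal is (0, 0, 0, 0, 0, 0, 0, 0, 0)
for a triangular matrix the eigenvalues are the diagonal entries, with algebraic multiplicity their repetition count


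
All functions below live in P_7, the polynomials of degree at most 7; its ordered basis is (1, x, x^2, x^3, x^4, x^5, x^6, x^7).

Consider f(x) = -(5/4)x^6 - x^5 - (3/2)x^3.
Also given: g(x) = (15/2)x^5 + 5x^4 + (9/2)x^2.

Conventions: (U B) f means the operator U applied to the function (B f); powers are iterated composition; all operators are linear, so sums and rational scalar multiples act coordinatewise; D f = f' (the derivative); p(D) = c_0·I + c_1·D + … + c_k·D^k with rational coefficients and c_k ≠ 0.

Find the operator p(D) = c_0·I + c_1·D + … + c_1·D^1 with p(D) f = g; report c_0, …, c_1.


D^0 f = -(5/4)x^6 - x^5 - (3/2)x^3
D^1 f = -(15/2)x^5 - 5x^4 - (9/2)x^2
matching coefficients of g against c_0 f + c_1 Df + … from the top degree down determines the c_i
solution: c_0 = 0, c_1 = -1

p(D) = -D, i.e. c_0 = 0, c_1 = -1


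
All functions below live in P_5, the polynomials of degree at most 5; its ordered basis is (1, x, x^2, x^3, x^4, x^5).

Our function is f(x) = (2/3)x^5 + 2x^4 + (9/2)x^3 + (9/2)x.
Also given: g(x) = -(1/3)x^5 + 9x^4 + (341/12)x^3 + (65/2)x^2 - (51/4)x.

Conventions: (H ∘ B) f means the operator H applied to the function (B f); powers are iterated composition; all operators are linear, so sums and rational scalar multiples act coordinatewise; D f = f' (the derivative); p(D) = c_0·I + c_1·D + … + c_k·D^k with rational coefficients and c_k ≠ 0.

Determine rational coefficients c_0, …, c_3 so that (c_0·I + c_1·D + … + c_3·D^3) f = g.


D^0 f = (2/3)x^5 + 2x^4 + (9/2)x^3 + (9/2)x
D^1 f = (10/3)x^4 + 8x^3 + (27/2)x^2 + 9/2
D^2 f = (40/3)x^3 + 24x^2 + 27x
D^3 f = 40x^2 + 48x + 27
matching coefficients of g against c_0 f + c_1 Df + … from the top degree down determines the c_i
solution: c_0 = -1/2, c_1 = 3, c_2 = 1/2, c_3 = -1/2

c_0 = -1/2, c_1 = 3, c_2 = 1/2, c_3 = -1/2


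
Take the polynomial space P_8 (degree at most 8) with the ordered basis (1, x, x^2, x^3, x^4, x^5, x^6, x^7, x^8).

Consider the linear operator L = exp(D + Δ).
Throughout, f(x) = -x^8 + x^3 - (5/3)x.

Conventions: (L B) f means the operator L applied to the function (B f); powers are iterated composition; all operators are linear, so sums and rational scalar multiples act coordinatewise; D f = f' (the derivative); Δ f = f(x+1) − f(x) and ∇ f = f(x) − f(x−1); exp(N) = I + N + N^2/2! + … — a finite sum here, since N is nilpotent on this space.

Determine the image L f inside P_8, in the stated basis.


order-1 term: -16x^7 - 28x^6 - 56x^5 - 70x^4 - 56x^3 - 22x^2 - 5x - 10/3
order-2 term: -112x^6 - 336x^5 - 770x^4 - 1120x^3 - 1036x^2 - 548x - 129
order-3 term: -448x^5 - 1680x^4 - 3920x^3 - 5460x^2 - 4312x - 1490
order-4 term: -1120x^4 - 4480x^3 - 9520x^2 - 10640x - 5033
order-5 term: -1792x^3 - 6720x^2 - 11200x - 7280
order-6 term: -1792x^2 - 5376x - 5152
order-7 term: -1024x - 1792
order-8 term: -256
the series for exp(D + Δ) f terminates at order 8
exp(D + Δ) f = -x^8 - 16x^7 - 140x^6 - 840x^5 - 3640x^4 - 11367x^3 - 24550x^2 - (99320/3)x - 63406/3

the result is g(x) = -x^8 - 16x^7 - 140x^6 - 840x^5 - 3640x^4 - 11367x^3 - 24550x^2 - (99320/3)x - 63406/3


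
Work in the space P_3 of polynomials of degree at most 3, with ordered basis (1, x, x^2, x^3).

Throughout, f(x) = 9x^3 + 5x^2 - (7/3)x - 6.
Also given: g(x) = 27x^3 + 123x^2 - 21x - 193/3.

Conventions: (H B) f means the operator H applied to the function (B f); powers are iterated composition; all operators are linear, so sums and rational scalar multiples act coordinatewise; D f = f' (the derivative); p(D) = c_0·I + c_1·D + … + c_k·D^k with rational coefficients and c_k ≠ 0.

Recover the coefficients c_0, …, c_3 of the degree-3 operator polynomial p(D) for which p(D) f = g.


D^0 f = 9x^3 + 5x^2 - (7/3)x - 6
D^1 f = 27x^2 + 10x - 7/3
D^2 f = 54x + 10
D^3 f = 54
matching coefficients of g against c_0 f + c_1 Df + … from the top degree down determines the c_i
solution: c_0 = 3, c_1 = 4, c_2 = -1, c_3 = -1/2

p(D) = 3·I + 4·D − D^2 − (1/2)·D^3, i.e. c_0 = 3, c_1 = 4, c_2 = -1, c_3 = -1/2


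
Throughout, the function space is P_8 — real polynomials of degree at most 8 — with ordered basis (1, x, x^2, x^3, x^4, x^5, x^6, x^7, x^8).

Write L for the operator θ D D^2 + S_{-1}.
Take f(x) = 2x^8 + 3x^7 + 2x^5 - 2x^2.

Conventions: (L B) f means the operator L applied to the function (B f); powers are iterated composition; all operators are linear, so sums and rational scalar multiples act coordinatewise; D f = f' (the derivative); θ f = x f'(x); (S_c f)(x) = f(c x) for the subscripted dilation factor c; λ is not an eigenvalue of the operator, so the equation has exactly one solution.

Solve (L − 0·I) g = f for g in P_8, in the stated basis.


write g with unknown coordinates in the stated basis and equate coefficients in (L − 0·I) g = f
solving from the highest basis element down gives g = 2x^8 - 3x^7 + 3358x^5 + 2520x^4 - 402962x^2 + 60480x
check: L g = 2x^8 + 3x^7 + 2x^5 - 2x^2
so L g − 0·g = 2x^8 + 3x^7 + 2x^5 - 2x^2 = f ✓

the image equals g(x) = 2x^8 - 3x^7 + 3358x^5 + 2520x^4 - 402962x^2 + 60480x


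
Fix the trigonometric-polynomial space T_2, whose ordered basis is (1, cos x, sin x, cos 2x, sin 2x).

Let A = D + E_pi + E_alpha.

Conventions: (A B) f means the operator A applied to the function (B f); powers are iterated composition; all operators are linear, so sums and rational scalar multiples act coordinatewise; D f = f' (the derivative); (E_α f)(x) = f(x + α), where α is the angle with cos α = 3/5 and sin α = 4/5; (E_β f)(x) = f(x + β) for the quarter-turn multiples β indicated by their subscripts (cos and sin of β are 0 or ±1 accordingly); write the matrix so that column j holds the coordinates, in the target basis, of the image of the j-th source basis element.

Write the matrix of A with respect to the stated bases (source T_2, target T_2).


the matrix is [[2, 0, 0, 0, 0]; [0, -2/5, 9/5, 0, 0]; [0, -9/5, -2/5, 0, 0]; [0, 0, 0, 18/25, 74/25]; [0, 0, 0, -74/25, 18/25]] (rows listed top to bottom)

image of 1: 2
image of cos x: -(2/5)cos x - (9/5)sin x
image of sin x: (9/5)cos x - (2/5)sin x
image of cos 2x: (18/25)cos 2x - (74/25)sin 2x
image of sin 2x: (74/25)cos 2x + (18/25)sin 2x
each image's coordinates form column j of the matrix


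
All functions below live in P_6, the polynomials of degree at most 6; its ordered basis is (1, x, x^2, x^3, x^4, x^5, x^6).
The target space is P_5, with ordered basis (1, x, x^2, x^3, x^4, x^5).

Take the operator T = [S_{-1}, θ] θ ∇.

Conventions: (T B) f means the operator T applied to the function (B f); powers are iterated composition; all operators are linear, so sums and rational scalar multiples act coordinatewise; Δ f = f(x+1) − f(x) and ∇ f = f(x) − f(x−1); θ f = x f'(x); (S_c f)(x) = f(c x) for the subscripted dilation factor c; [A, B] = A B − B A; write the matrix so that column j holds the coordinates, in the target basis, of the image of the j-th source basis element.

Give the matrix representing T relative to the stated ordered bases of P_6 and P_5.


image of 1: 0
image of x: 0
image of x^2: 0
image of x^3: 0
image of x^4: 0
image of x^5: 0
image of x^6: 0
each image's coordinates form column j of the matrix

the matrix is [[0, 0, 0, 0, 0, 0, 0]; [0, 0, 0, 0, 0, 0, 0]; [0, 0, 0, 0, 0, 0, 0]; [0, 0, 0, 0, 0, 0, 0]; [0, 0, 0, 0, 0, 0, 0]; [0, 0, 0, 0, 0, 0, 0]] (rows listed top to bottom)


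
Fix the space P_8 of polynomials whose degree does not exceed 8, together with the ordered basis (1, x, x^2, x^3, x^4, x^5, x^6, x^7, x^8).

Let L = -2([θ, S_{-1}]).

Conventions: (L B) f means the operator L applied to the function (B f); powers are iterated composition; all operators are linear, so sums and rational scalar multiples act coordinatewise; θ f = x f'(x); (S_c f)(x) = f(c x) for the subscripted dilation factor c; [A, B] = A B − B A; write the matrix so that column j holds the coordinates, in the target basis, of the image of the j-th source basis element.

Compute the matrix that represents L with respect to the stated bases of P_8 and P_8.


image of 1: 0
image of x: 0
image of x^2: 0
image of x^3: 0
image of x^4: 0
image of x^5: 0
image of x^6: 0
image of x^7: 0
image of x^8: 0
each image's coordinates form column j of the matrix

the matrix is [[0, 0, 0, 0, 0, 0, 0, 0, 0]; [0, 0, 0, 0, 0, 0, 0, 0, 0]; [0, 0, 0, 0, 0, 0, 0, 0, 0]; [0, 0, 0, 0, 0, 0, 0, 0, 0]; [0, 0, 0, 0, 0, 0, 0, 0, 0]; [0, 0, 0, 0, 0, 0, 0, 0, 0]; [0, 0, 0, 0, 0, 0, 0, 0, 0]; [0, 0, 0, 0, 0, 0, 0, 0, 0]; [0, 0, 0, 0, 0, 0, 0, 0, 0]] (rows listed top to bottom)


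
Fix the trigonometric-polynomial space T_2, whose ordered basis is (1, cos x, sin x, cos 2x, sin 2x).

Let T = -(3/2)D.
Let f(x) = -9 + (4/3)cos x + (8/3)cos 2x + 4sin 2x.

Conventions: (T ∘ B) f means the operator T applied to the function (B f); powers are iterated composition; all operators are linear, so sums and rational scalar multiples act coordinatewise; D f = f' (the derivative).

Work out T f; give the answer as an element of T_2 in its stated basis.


D f = -(4/3)sin x + 8cos 2x - (16/3)sin 2x
(-(3/2)D) f = 2sin x - 12cos 2x + 8sin 2x

g(x) = 2sin x - 12cos 2x + 8sin 2x


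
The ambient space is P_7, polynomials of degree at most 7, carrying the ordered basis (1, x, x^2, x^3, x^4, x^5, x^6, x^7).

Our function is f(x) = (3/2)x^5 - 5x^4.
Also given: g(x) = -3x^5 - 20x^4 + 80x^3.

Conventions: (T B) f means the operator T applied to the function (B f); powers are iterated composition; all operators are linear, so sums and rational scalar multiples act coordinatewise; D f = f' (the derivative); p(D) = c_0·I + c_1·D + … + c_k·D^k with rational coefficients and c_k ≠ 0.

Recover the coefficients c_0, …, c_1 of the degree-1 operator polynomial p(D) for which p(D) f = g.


p(D) = -2·I − 4·D, i.e. c_0 = -2, c_1 = -4

D^0 f = (3/2)x^5 - 5x^4
D^1 f = (15/2)x^4 - 20x^3
matching coefficients of g against c_0 f + c_1 Df + … from the top degree down determines the c_i
solution: c_0 = -2, c_1 = -4


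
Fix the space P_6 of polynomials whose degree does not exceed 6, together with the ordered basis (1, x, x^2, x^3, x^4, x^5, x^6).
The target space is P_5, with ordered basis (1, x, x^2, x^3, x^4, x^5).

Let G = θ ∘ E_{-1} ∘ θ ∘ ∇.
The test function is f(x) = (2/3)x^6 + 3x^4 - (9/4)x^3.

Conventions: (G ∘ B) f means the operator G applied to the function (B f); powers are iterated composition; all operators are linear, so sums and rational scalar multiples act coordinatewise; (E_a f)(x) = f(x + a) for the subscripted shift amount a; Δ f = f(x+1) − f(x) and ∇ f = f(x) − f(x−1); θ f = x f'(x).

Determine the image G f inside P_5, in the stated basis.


the result is g(x) = 100x^5 - 560x^4 + 1308x^3 - 1475x^2 + (2599/4)x

∇ f = 4x^5 - 10x^4 + (76/3)x^3 - (139/4)x^2 + (91/4)x - 71/12
θ ∇ f = 20x^5 - 40x^4 + 76x^3 - (139/2)x^2 + (91/4)x
E_{-1} θ ∇ f = 20x^5 - 140x^4 + 436x^3 - (1475/2)x^2 + (2599/4)x - 913/4
θ E_{-1} θ ∇ f = 100x^5 - 560x^4 + 1308x^3 - 1475x^2 + (2599/4)x


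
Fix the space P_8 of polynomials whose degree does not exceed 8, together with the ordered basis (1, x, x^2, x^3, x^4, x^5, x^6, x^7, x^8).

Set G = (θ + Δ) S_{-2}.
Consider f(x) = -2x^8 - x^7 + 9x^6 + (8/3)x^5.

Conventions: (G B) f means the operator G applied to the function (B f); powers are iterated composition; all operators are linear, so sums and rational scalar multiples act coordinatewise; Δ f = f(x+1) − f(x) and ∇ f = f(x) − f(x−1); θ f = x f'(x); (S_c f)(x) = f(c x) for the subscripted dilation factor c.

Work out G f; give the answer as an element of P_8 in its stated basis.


S_{-2} f = -512x^8 + 128x^7 + 576x^6 - (256/3)x^5
θ S_{-2} f = -4096x^8 + 896x^7 + 3456x^6 - (1280/3)x^5
Δ S_{-2} f = -4096x^7 - 13440x^6 - 22528x^5 - (69440/3)x^4 - (40576/3)x^3 - (11584/3)x^2 - (512/3)x + 320/3
(θ + Δ) S_{-2} f = -4096x^8 - 3200x^7 - 9984x^6 - (68864/3)x^5 - (69440/3)x^4 - (40576/3)x^3 - (11584/3)x^2 - (512/3)x + 320/3

the result is g(x) = -4096x^8 - 3200x^7 - 9984x^6 - (68864/3)x^5 - (69440/3)x^4 - (40576/3)x^3 - (11584/3)x^2 - (512/3)x + 320/3


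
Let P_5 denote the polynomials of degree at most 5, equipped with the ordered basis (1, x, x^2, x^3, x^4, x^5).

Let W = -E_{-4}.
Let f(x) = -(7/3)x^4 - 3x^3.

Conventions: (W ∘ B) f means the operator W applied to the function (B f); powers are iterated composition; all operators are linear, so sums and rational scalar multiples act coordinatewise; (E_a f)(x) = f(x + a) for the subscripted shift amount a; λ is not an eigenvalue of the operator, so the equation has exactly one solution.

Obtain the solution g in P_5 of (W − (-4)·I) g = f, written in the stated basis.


write g with unknown coordinates in the stated basis and equate coefficients in (W − (-4)·I) g = f
solving from the highest basis element down gives g = -(7/9)x^4 + (85/27)x^3 - (1012/27)x^2 + (17552/81)x - 151232/243
check: W g = (7/9)x^4 - (421/27)x^3 + (4048/27)x^2 - (70208/81)x + 604928/243
so W g − (-4)·g = -(7/3)x^4 - 3x^3 = f ✓

the image equals g(x) = -(7/9)x^4 + (85/27)x^3 - (1012/27)x^2 + (17552/81)x - 151232/243


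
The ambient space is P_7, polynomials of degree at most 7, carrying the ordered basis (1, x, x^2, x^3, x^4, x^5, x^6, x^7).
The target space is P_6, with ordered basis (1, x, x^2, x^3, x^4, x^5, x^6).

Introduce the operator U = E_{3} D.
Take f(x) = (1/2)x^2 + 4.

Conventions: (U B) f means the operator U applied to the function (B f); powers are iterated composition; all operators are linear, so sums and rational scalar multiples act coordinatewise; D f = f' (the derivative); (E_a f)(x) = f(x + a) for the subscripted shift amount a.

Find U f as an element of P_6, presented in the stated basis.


the result is g(x) = x + 3

D f = x
E_{3} D f = x + 3


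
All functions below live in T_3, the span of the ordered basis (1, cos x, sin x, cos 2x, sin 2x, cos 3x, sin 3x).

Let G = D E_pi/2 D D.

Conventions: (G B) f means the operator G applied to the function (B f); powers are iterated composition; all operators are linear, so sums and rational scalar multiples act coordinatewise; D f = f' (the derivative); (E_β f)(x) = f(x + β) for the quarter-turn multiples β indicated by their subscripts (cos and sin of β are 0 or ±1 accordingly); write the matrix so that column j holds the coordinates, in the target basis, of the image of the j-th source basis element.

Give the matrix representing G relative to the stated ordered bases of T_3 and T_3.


image of 1: 0
image of cos x: cos x
image of sin x: sin x
image of cos 2x: -8sin 2x
image of sin 2x: 8cos 2x
image of cos 3x: -27cos 3x
image of sin 3x: -27sin 3x
each image's coordinates form column j of the matrix

the matrix is [[0, 0, 0, 0, 0, 0, 0]; [0, 1, 0, 0, 0, 0, 0]; [0, 0, 1, 0, 0, 0, 0]; [0, 0, 0, 0, 8, 0, 0]; [0, 0, 0, -8, 0, 0, 0]; [0, 0, 0, 0, 0, -27, 0]; [0, 0, 0, 0, 0, 0, -27]] (rows listed top to bottom)


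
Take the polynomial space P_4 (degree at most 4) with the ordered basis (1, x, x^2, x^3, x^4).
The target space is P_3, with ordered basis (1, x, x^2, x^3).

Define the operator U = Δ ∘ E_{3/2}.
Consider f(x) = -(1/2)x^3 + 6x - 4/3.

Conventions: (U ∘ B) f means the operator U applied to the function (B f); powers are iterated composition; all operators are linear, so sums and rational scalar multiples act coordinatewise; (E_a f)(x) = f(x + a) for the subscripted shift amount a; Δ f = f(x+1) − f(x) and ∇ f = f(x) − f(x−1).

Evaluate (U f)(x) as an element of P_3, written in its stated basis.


g(x) = -(3/2)x^2 - 6x - 1/8

E_{3/2} f = -(1/2)x^3 - (9/4)x^2 + (21/8)x + 287/48
Δ E_{3/2} f = -(3/2)x^2 - 6x - 1/8


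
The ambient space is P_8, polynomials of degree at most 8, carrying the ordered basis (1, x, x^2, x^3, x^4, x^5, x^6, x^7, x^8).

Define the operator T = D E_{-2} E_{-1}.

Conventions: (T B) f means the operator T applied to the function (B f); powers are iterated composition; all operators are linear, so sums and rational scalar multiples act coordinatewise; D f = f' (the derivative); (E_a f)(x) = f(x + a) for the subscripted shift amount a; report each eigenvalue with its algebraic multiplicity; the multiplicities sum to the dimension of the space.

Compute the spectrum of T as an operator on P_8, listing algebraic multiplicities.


λ = 0 (multiplicity 9)

image of 1: 0
image of x: 1
image of x^2: 2x - 6
image of x^3: 3x^2 - 18x + 27
image of x^4: 4x^3 - 36x^2 + 108x - 108
image of x^5: 5x^4 - 60x^3 + 270x^2 - 540x + 405
image of x^6: 6x^5 - 90x^4 + 540x^3 - 1620x^2 + 2430x - 1458
image of x^7: 7x^6 - 126x^5 + 945x^4 - 3780x^3 + 8505x^2 - 10206x + 5103
image of x^8: 8x^7 - 168x^6 + 1512x^5 - 7560x^4 + 22680x^3 - 40824x^2 + 40824x - 17496
the matrix is upper triangular; its diagonal is (0, 0, 0, 0, 0, 0, 0, 0, 0)
for a triangular matrix the eigenvalues are the diagonal entries, with algebraic multiplicity their repetition count


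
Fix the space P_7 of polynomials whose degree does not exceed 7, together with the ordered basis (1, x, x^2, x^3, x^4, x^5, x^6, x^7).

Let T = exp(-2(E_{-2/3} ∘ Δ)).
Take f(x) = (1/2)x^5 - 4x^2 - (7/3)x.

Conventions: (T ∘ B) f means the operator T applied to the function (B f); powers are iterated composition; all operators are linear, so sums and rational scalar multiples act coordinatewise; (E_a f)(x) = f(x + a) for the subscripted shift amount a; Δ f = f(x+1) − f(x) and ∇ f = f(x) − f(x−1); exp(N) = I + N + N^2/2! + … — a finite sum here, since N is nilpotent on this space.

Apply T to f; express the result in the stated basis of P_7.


g(x) = (1/2)x^5 - 5x^4 + (70/3)x^3 - (202/3)x^2 + (3004/27)x - 6551/81

order-1 term: -5x^4 + (10/3)x^3 - (10/3)x^2 + (457/27)x + 151/81
order-2 term: 20x^3 - 20x^2 + (50/3)x - 542/27
order-3 term: -40x^2 + 40x - 20
order-4 term: 40x - 80/3
order-5 term: -16
the series for exp(-2(E_{-2/3} ∘ Δ)) f terminates at order 5
exp(-2(E_{-2/3} ∘ Δ)) f = (1/2)x^5 - 5x^4 + (70/3)x^3 - (202/3)x^2 + (3004/27)x - 6551/81


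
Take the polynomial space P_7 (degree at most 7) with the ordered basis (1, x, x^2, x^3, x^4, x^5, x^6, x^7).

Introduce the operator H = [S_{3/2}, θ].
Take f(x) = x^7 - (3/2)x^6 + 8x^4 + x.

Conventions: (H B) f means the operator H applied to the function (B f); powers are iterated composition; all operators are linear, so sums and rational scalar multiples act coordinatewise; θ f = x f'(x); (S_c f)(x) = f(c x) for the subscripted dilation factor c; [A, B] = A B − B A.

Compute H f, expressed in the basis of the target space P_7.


θ f = 7x^7 - 9x^6 + 32x^4 + x
S_{3/2} θ f = (15309/128)x^7 - (6561/64)x^6 + 162x^4 + (3/2)x
S_{3/2} f = (2187/128)x^7 - (2187/128)x^6 + (81/2)x^4 + (3/2)x
θ S_{3/2} f = (15309/128)x^7 - (6561/64)x^6 + 162x^4 + (3/2)x
[S_{3/2}, θ] f = 0

the result is g(x) = 0


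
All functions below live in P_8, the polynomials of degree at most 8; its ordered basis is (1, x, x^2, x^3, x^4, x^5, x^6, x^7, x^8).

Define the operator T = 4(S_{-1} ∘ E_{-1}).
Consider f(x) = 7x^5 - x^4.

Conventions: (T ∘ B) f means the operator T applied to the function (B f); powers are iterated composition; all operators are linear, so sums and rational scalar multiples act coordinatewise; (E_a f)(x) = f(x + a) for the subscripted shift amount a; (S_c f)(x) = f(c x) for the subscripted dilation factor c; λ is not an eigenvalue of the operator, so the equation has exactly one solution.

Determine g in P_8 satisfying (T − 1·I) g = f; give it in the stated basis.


write g with unknown coordinates in the stated basis and equate coefficients in (T − 1·I) g = f
solving from the highest basis element down gives g = -(7/5)x^5 - (29/3)x^4 - (296/15)x^3 - (304/15)x^2 - (52/5)x - 32/15
check: T g = (28/5)x^5 - (32/3)x^4 - (296/15)x^3 - (304/15)x^2 - (52/5)x - 32/15
so T g − 1·g = 7x^5 - x^4 = f ✓

the image equals g(x) = -(7/5)x^5 - (29/3)x^4 - (296/15)x^3 - (304/15)x^2 - (52/5)x - 32/15


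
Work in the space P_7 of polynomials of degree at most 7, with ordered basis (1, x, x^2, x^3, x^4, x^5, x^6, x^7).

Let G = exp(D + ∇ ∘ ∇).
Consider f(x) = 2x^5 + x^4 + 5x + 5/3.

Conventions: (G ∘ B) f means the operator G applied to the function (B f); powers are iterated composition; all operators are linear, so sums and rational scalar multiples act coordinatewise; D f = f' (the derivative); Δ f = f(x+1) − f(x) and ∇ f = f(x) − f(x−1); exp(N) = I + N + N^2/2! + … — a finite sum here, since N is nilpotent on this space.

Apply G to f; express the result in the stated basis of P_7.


order-1 term: 10x^4 + 44x^3 - 108x^2 + 116x - 41
order-2 term: 20x^3 + 126x^2 - 96x - 112
order-3 term: 20x^2 + 124x + 12
order-4 term: 10x + 41
order-5 term: 2
the series for exp(D + ∇ ∘ ∇) f terminates at order 5
exp(D + ∇ ∘ ∇) f = 2x^5 + 11x^4 + 64x^3 + 38x^2 + 159x - 289/3

the image equals g(x) = 2x^5 + 11x^4 + 64x^3 + 38x^2 + 159x - 289/3


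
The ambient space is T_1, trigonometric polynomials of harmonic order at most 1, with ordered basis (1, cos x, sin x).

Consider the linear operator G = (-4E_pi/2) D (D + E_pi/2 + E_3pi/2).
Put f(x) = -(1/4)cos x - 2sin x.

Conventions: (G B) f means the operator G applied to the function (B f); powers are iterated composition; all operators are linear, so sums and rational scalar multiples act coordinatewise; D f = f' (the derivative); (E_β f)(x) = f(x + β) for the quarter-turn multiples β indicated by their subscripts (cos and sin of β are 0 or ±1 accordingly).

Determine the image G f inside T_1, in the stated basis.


the image equals g(x) = -8cos x + sin x

D f = -2cos x + (1/4)sin x
E_pi/2 f = -2cos x + (1/4)sin x
E_3pi/2 f = 2cos x - (1/4)sin x
(D + E_pi/2 + E_3pi/2) f = -2cos x + (1/4)sin x
D (D + E_pi/2 + E_3pi/2) f = (1/4)cos x + 2sin x
E_pi/2 D (D + E_pi/2 + E_3pi/2) f = 2cos x - (1/4)sin x
(-4E_pi/2) D (D + E_pi/2 + E_3pi/2) f = -8cos x + sin x


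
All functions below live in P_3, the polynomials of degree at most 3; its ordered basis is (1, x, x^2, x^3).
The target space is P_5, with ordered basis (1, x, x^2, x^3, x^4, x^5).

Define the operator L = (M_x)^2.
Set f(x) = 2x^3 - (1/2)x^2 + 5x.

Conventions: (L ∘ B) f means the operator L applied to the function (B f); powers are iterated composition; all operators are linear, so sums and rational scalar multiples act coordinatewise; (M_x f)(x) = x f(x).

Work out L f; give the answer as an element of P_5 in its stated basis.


the image equals g(x) = 2x^5 - (1/2)x^4 + 5x^3

M_x f = 2x^4 - (1/2)x^3 + 5x^2
M_x M_x f = 2x^5 - (1/2)x^4 + 5x^3


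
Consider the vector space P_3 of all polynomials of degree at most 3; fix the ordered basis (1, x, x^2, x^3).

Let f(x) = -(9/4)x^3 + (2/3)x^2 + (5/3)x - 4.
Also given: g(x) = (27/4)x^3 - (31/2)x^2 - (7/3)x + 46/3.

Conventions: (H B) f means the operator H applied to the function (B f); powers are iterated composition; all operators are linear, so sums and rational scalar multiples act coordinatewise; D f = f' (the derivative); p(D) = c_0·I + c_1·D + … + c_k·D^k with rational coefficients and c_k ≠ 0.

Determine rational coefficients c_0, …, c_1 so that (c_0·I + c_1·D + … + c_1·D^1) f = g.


D^0 f = -(9/4)x^3 + (2/3)x^2 + (5/3)x - 4
D^1 f = -(27/4)x^2 + (4/3)x + 5/3
matching coefficients of g against c_0 f + c_1 Df + … from the top degree down determines the c_i
solution: c_0 = -3, c_1 = 2

p(D) = -3·I + 2·D, i.e. c_0 = -3, c_1 = 2


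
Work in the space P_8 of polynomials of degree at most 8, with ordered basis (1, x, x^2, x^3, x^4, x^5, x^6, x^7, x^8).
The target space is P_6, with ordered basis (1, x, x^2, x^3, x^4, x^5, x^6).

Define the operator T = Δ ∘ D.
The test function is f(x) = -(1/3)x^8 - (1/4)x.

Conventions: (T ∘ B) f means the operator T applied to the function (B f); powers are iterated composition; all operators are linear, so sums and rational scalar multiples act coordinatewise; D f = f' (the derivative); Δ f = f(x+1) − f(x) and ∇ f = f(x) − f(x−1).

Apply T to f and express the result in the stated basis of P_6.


D f = -(8/3)x^7 - 1/4
Δ D f = -(56/3)x^6 - 56x^5 - (280/3)x^4 - (280/3)x^3 - 56x^2 - (56/3)x - 8/3

the image equals g(x) = -(56/3)x^6 - 56x^5 - (280/3)x^4 - (280/3)x^3 - 56x^2 - (56/3)x - 8/3


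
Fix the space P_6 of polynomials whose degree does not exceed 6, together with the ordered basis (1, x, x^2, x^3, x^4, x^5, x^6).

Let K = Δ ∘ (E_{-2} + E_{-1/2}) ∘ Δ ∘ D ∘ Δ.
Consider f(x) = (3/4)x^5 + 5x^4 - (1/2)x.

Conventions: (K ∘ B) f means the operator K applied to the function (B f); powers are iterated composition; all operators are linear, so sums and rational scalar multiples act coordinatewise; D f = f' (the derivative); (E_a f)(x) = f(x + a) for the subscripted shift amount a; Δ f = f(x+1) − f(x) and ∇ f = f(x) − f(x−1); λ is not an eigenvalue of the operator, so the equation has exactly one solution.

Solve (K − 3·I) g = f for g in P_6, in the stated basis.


g(x) = -(1/4)x^5 - (5/3)x^4 - (119/6)x - 95/3

write g with unknown coordinates in the stated basis and equate coefficients in (K − 3·I) g = f
solving from the highest basis element down gives g = -(1/4)x^5 - (5/3)x^4 - (119/6)x - 95/3
check: K g = -60x - 95
so K g − 3·g = (3/4)x^5 + 5x^4 - (1/2)x = f ✓


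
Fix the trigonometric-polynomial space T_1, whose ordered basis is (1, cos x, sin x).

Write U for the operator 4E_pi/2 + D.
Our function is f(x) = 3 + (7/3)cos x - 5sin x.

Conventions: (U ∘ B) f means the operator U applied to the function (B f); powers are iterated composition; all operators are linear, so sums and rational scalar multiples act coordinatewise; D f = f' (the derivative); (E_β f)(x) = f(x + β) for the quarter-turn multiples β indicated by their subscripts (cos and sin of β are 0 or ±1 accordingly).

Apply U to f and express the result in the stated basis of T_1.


E_pi/2 f = 3 - 5cos x - (7/3)sin x
(4E_pi/2) f = 12 - 20cos x - (28/3)sin x
D f = -5cos x - (7/3)sin x
(4E_pi/2 + D) f = 12 - 25cos x - (35/3)sin x

the image equals g(x) = 12 - 25cos x - (35/3)sin x


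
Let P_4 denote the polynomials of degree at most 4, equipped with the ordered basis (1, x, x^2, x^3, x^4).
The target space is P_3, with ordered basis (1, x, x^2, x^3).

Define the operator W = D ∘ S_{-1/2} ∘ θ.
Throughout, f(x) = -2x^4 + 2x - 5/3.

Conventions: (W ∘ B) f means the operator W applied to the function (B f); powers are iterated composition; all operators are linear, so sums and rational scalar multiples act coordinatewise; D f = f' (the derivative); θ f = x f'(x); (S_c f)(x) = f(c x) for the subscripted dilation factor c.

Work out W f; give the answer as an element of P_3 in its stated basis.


the result is g(x) = -2x^3 - 1

θ f = -8x^4 + 2x
S_{-1/2} θ f = -(1/2)x^4 - x
D S_{-1/2} θ f = -2x^3 - 1


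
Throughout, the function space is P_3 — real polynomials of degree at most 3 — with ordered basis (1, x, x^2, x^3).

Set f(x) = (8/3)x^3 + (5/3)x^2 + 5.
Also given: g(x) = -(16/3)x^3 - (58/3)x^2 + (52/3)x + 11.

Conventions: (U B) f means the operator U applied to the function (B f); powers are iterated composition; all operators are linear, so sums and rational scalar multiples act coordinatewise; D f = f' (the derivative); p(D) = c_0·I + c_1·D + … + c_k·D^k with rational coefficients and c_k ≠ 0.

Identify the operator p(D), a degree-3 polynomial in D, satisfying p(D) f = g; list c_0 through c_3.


D^0 f = (8/3)x^3 + (5/3)x^2 + 5
D^1 f = 8x^2 + (10/3)x
D^2 f = 16x + 10/3
D^3 f = 16
matching coefficients of g against c_0 f + c_1 Df + … from the top degree down determines the c_i
solution: c_0 = -2, c_1 = -2, c_2 = 3/2, c_3 = 1

p(D) = -2·I − 2·D + (3/2)·D^2 + D^3, i.e. c_0 = -2, c_1 = -2, c_2 = 3/2, c_3 = 1


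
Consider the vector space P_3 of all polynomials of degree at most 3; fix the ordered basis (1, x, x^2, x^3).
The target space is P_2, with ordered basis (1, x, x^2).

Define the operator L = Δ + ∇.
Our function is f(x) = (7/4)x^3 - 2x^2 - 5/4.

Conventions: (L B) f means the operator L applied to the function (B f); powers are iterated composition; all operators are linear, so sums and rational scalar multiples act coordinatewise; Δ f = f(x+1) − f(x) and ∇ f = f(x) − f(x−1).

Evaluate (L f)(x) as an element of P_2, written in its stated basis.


the image equals g(x) = (21/2)x^2 - 8x + 7/2

Δ f = (21/4)x^2 + (5/4)x - 1/4
∇ f = (21/4)x^2 - (37/4)x + 15/4
(Δ + ∇) f = (21/2)x^2 - 8x + 7/2


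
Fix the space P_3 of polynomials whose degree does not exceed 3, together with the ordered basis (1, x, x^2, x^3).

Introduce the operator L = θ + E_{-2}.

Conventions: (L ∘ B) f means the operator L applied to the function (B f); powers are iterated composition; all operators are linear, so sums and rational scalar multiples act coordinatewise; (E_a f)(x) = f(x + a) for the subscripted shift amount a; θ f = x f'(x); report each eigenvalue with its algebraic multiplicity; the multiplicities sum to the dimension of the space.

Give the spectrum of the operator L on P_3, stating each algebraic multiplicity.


λ = 1 (multiplicity 1), λ = 2 (multiplicity 1), λ = 3 (multiplicity 1), λ = 4 (multiplicity 1)

image of 1: 1
image of x: 2x - 2
image of x^2: 3x^2 - 4x + 4
image of x^3: 4x^3 - 6x^2 + 12x - 8
the matrix is upper triangular; its diagonal is (1, 2, 3, 4)
for a triangular matrix the eigenvalues are the diagonal entries, with algebraic multiplicity their repetition count


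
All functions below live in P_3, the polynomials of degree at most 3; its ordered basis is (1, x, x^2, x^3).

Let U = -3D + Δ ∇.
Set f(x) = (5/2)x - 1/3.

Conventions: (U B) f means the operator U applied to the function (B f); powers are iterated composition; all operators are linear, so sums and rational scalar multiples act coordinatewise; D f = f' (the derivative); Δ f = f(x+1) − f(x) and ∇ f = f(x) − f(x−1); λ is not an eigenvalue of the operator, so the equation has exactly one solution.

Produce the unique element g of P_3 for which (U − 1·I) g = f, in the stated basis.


the image equals g(x) = -(5/2)x + 47/6

write g with unknown coordinates in the stated basis and equate coefficients in (U − 1·I) g = f
solving from the highest basis element down gives g = -(5/2)x + 47/6
check: U g = 15/2
so U g − 1·g = (5/2)x - 1/3 = f ✓


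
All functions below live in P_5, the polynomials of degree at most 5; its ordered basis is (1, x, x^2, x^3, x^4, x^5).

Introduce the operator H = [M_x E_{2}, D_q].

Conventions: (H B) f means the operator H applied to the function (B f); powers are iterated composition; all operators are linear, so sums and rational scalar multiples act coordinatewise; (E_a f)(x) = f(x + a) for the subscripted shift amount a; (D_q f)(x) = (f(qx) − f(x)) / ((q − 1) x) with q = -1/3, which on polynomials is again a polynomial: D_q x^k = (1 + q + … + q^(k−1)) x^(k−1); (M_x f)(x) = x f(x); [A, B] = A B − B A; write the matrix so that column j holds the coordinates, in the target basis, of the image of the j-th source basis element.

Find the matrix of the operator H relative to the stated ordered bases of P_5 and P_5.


image of 1: -1
image of x: (1/3)x - 2
image of x^2: -(1/9)x^2 - (4/3)x - 4
image of x^3: (1/27)x^3 - (14/9)x^2 - (44/9)x - 8
image of x^4: -(1/81)x^4 - (40/27)x^3 - (88/9)x^2 - (416/27)x - 16
image of x^5: (1/243)x^5 - (122/81)x^4 - (104/9)x^3 - (3088/81)x^2 - (3344/81)x - 32
each image's coordinates form column j of the matrix

the matrix is [[-1, -2, -4, -8, -16, -32]; [0, 1/3, -4/3, -44/9, -416/27, -3344/81]; [0, 0, -1/9, -14/9, -88/9, -3088/81]; [0, 0, 0, 1/27, -40/27, -104/9]; [0, 0, 0, 0, -1/81, -122/81]; [0, 0, 0, 0, 0, 1/243]] (rows listed top to bottom)


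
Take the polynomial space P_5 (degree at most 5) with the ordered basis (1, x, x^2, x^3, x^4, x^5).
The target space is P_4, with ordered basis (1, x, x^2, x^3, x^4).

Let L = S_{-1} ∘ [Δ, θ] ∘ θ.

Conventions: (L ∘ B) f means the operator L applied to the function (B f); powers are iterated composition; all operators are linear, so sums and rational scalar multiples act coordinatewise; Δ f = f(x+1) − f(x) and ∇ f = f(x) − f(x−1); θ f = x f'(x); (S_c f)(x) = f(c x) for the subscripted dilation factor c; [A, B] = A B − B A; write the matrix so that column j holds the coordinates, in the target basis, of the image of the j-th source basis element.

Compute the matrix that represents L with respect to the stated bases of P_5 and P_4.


the matrix is [[0, 1, 4, 9, 16, 25]; [0, 0, -4, -18, -48, -100]; [0, 0, 0, 9, 48, 150]; [0, 0, 0, 0, -16, -100]; [0, 0, 0, 0, 0, 25]] (rows listed top to bottom)

image of 1: 0
image of x: 1
image of x^2: -4x + 4
image of x^3: 9x^2 - 18x + 9
image of x^4: -16x^3 + 48x^2 - 48x + 16
image of x^5: 25x^4 - 100x^3 + 150x^2 - 100x + 25
each image's coordinates form column j of the matrix


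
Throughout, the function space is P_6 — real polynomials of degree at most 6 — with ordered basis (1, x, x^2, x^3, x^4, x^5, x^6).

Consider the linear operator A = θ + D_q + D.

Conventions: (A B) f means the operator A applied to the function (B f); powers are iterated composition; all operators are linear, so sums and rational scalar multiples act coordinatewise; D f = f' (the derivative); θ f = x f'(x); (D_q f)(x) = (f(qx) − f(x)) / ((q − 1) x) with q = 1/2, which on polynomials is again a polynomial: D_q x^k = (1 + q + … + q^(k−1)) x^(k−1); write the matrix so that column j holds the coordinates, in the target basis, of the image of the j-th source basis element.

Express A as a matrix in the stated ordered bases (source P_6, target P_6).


image of 1: 0
image of x: x + 2
image of x^2: 2x^2 + (7/2)x
image of x^3: 3x^3 + (19/4)x^2
image of x^4: 4x^4 + (47/8)x^3
image of x^5: 5x^5 + (111/16)x^4
image of x^6: 6x^6 + (255/32)x^5
each image's coordinates form column j of the matrix

the matrix is [[0, 2, 0, 0, 0, 0, 0]; [0, 1, 7/2, 0, 0, 0, 0]; [0, 0, 2, 19/4, 0, 0, 0]; [0, 0, 0, 3, 47/8, 0, 0]; [0, 0, 0, 0, 4, 111/16, 0]; [0, 0, 0, 0, 0, 5, 255/32]; [0, 0, 0, 0, 0, 0, 6]] (rows listed top to bottom)
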